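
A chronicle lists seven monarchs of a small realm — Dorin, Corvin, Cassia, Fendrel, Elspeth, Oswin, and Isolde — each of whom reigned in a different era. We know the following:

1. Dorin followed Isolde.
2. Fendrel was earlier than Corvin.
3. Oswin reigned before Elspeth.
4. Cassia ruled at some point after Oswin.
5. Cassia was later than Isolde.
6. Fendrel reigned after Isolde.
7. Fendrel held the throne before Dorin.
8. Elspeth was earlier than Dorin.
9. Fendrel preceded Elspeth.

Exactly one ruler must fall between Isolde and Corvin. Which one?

Tracing the constraints gives Isolde → Fendrel → Corvin, so Fendrel sits after Isolde and before Corvin.
No other ruler is forced both after Isolde and before Corvin.

Fendrel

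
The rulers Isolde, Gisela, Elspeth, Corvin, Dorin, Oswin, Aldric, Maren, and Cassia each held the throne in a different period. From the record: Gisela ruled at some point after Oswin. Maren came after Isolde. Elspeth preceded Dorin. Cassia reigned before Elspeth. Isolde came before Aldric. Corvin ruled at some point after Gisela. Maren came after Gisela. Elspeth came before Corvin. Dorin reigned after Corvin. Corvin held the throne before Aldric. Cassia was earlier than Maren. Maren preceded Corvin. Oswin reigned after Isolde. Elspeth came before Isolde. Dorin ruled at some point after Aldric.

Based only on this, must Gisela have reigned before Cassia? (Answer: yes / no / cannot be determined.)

no

Tracing the constraints gives Cassia → Elspeth → Isolde → Oswin → Gisela, so Cassia must come before Gisela.
That means Gisela cannot be before Cassia.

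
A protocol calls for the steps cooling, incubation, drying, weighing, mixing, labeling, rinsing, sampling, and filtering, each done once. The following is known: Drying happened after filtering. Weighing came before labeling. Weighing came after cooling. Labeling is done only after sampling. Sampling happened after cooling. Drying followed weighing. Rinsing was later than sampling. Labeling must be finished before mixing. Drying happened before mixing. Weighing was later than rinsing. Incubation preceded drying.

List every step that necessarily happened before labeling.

Directly stated before labeling: sampling and weighing.
Cooling reaches labeling via cooling → sampling → labeling.
Rinsing reaches labeling via rinsing → weighing → labeling.
No chain forces drying (or any of the others) ahead of labeling.

cooling, rinsing, sampling, weighing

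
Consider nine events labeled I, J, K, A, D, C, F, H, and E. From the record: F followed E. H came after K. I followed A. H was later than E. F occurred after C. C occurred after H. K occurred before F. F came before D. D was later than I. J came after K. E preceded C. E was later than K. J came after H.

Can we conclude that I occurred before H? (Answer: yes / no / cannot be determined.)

cannot be determined

No chain of stated constraints runs from I to H, and none runs from H to I either.
So the relative order of I and H is not fixed by the given facts.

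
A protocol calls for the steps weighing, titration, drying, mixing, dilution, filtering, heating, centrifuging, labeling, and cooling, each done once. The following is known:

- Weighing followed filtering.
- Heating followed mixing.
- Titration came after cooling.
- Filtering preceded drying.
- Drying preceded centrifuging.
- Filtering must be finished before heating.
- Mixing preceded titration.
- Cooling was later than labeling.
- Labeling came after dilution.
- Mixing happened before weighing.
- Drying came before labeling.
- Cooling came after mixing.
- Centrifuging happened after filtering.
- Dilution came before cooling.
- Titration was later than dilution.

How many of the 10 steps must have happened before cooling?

Directly stated before cooling: dilution, labeling, and mixing.
Drying reaches cooling via drying → labeling → cooling.
Filtering reaches cooling via filtering → drying → labeling → cooling.
That's dilution, drying, filtering, labeling, and mixing — 5 in all.

5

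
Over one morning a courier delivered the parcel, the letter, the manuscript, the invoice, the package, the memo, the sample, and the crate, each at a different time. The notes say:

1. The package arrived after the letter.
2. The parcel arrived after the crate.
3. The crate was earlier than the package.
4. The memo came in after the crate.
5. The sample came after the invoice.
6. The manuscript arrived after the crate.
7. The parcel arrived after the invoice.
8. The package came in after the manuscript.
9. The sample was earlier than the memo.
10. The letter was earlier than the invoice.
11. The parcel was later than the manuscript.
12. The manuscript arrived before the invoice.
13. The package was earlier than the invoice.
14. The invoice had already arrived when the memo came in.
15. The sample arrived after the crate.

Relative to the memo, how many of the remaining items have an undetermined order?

Forced before the memo: the crate, the invoice, the letter, the manuscript, the package, and the sample.
That leaves the parcel with no forced order relative to the memo — 1.

1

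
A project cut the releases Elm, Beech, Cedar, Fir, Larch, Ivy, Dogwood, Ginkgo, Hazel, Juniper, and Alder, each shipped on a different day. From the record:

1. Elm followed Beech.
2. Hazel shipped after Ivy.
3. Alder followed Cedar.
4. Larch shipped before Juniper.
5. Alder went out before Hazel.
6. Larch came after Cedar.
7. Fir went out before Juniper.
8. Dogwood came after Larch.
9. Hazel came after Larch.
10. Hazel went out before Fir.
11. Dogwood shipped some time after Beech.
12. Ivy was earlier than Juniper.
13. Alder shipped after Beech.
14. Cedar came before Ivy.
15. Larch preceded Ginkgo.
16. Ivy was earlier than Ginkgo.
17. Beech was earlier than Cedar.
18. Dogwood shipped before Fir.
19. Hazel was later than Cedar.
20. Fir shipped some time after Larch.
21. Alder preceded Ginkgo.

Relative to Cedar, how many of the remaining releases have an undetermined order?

Forced before Cedar: Beech; forced after Cedar: Alder, Dogwood, Fir, Ginkgo, Hazel, Ivy, Juniper, and Larch.
That leaves Elm with no forced order relative to Cedar — 1.

1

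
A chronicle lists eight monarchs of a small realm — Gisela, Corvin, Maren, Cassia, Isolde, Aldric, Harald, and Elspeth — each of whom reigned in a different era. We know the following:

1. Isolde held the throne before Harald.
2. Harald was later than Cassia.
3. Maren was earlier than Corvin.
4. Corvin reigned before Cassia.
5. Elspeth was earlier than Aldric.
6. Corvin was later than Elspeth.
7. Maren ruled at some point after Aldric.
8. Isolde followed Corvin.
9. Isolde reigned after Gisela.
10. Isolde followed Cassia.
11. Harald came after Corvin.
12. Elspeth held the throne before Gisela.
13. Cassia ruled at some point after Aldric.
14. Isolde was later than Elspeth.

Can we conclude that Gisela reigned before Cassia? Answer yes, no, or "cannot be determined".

cannot be determined

No chain of stated constraints runs from Gisela to Cassia, and none runs from Cassia to Gisela either.
So the relative order of Gisela and Cassia is not fixed by the given facts.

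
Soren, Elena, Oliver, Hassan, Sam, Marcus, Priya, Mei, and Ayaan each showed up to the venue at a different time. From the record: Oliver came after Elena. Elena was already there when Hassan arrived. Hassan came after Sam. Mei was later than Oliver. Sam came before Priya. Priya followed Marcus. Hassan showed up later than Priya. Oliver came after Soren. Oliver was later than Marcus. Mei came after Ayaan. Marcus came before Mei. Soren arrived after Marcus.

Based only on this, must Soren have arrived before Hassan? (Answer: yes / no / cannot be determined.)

No chain of stated constraints runs from Soren to Hassan, and none runs from Hassan to Soren either.
So the relative order of Soren and Hassan is not fixed by the given facts.

cannot be determined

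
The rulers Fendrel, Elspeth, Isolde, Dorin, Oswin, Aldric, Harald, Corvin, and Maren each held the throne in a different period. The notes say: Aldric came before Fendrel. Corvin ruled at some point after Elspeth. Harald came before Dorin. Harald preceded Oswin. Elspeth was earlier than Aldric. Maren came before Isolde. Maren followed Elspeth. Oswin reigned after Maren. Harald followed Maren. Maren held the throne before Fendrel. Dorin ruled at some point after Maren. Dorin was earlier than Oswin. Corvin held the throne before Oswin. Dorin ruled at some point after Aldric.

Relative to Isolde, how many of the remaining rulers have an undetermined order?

6

Forced before Isolde: Elspeth and Maren.
That leaves Aldric, Corvin, Dorin, Fendrel, Harald, and Oswin with no forced order relative to Isolde — 6.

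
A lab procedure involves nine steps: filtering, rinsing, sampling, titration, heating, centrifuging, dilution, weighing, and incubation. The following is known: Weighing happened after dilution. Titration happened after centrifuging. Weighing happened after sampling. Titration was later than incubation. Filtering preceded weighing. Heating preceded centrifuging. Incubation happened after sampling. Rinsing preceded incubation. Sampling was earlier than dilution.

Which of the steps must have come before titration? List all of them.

Directly stated before titration: centrifuging and incubation.
Heating reaches titration via heating → centrifuging → titration.
Rinsing reaches titration via rinsing → incubation → titration.
Sampling reaches titration via sampling → incubation → titration.
No chain forces dilution (or any of the others) ahead of titration.

centrifuging, heating, incubation, rinsing, sampling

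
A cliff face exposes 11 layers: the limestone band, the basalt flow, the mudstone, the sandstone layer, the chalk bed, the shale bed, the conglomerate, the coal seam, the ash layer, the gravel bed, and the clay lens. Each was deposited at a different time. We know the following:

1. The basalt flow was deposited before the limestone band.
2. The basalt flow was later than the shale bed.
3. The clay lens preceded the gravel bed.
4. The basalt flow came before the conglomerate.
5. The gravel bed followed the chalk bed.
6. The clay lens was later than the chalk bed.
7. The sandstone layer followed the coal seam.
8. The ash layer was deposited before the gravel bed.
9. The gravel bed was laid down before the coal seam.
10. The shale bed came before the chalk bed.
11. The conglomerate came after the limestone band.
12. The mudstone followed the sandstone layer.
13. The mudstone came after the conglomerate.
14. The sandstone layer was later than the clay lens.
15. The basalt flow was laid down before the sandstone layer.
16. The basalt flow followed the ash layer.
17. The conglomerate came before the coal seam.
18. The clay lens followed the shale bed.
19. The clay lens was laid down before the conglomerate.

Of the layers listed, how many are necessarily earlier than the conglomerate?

6

Directly stated before the conglomerate: the basalt flow, the clay lens, and the limestone band.
The ash layer reaches the conglomerate via the ash layer → the basalt flow → the conglomerate.
The chalk bed reaches the conglomerate via the chalk bed → the clay lens → the conglomerate.
The shale bed reaches the conglomerate via the shale bed → the basalt flow → the conglomerate.
No chain forces the gravel bed (or any of the others) ahead of the conglomerate.
That's the ash layer, the basalt flow, the chalk bed, the clay lens, the limestone band, and the shale bed — 6 in all.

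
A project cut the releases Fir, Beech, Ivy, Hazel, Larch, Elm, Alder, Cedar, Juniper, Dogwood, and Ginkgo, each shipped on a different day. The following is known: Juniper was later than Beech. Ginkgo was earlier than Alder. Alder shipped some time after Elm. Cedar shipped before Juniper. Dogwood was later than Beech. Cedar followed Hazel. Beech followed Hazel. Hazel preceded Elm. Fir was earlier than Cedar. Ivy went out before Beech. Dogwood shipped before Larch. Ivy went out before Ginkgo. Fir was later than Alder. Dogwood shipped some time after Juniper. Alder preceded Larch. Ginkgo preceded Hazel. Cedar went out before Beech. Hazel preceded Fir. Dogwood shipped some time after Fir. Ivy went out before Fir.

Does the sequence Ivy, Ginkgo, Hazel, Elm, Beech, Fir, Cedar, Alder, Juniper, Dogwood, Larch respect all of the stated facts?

The constraints require Cedar before Beech, but in the proposed sequence Beech appears ahead of Cedar. That one violation is enough.

no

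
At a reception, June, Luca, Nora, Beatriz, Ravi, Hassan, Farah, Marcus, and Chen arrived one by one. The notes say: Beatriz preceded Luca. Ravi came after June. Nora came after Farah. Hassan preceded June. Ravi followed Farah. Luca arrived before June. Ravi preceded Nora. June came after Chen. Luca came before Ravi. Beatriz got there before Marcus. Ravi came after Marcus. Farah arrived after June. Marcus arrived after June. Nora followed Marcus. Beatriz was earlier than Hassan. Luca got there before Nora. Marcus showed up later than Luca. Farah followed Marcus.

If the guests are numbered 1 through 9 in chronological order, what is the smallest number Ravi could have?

8

Beatriz, Chen, Farah, Hassan, June, Luca, and Marcus must all come before Ravi — 7 forced predecessors.
Nothing else is forced ahead of Ravi, so their earliest slot is position 7 + 1 = 8.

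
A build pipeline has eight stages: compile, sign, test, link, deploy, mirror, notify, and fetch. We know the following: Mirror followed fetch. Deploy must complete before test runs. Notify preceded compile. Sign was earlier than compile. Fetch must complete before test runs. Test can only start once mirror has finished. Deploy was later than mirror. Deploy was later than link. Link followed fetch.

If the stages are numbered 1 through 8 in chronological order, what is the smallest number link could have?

Fetch must come before link — 1 forced predecessor.
Nothing else is forced ahead of link, so its earliest slot is position 1 + 1 = 2.

2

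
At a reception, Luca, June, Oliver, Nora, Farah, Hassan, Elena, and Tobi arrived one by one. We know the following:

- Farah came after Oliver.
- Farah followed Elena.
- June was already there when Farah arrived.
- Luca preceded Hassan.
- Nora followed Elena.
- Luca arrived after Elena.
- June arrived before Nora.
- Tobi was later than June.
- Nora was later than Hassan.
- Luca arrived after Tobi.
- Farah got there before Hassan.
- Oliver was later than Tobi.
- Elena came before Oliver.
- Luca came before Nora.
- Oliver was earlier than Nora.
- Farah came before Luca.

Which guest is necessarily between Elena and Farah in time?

Tracing the constraints gives Elena → Oliver → Farah, so Oliver sits after Elena and before Farah.
No other guest is forced both after Elena and before Farah.

Oliver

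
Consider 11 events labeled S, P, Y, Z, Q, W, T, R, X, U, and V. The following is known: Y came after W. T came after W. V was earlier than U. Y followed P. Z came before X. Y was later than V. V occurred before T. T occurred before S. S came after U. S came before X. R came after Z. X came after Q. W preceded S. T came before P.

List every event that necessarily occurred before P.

T, V, W

Directly stated before P: T.
V reaches P via V → T → P.
W reaches P via W → T → P.
No chain forces S (or any of the others) ahead of P.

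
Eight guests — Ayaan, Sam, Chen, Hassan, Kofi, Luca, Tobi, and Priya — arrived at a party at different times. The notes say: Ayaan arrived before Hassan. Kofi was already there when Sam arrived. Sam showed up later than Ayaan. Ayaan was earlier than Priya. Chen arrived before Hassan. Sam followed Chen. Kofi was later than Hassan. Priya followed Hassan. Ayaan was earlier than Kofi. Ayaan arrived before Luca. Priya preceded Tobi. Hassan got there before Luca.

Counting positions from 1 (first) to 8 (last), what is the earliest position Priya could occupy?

Ayaan, Chen, and Hassan must all come before Priya — 3 forced predecessors.
Nothing else is forced ahead of Priya, so their earliest slot is position 3 + 1 = 4.

4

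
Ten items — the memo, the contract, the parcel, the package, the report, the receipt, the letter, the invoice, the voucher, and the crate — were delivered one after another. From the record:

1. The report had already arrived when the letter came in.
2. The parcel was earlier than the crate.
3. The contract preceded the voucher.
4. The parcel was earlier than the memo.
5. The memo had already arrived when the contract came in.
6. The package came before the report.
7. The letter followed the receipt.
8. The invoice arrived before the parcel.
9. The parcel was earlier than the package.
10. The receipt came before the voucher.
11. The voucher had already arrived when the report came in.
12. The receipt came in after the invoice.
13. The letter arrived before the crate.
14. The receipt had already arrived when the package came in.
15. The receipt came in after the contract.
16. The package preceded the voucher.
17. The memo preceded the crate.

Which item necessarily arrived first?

the invoice

The invoice has a chain of constraints placing it before every other item, so the invoice must be first.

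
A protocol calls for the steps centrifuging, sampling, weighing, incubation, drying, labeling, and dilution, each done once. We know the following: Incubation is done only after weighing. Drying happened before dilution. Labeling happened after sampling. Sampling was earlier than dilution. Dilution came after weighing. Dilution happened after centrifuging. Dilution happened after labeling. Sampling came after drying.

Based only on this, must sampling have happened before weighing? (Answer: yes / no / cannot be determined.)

cannot be determined

No chain of stated constraints runs from sampling to weighing, and none runs from weighing to sampling either.
So the relative order of sampling and weighing is not fixed by the given facts.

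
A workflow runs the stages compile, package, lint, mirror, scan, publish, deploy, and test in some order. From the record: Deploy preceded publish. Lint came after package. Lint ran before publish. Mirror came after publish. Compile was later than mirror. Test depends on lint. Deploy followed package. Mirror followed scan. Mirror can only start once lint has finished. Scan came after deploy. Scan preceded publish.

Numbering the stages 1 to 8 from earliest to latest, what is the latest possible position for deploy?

4

Deploy must come before compile, mirror, publish, and scan — 4 stages forced after it.
Everything else can be placed before deploy in some valid order, so deploy can sit as late as position 8 − 4 = 4.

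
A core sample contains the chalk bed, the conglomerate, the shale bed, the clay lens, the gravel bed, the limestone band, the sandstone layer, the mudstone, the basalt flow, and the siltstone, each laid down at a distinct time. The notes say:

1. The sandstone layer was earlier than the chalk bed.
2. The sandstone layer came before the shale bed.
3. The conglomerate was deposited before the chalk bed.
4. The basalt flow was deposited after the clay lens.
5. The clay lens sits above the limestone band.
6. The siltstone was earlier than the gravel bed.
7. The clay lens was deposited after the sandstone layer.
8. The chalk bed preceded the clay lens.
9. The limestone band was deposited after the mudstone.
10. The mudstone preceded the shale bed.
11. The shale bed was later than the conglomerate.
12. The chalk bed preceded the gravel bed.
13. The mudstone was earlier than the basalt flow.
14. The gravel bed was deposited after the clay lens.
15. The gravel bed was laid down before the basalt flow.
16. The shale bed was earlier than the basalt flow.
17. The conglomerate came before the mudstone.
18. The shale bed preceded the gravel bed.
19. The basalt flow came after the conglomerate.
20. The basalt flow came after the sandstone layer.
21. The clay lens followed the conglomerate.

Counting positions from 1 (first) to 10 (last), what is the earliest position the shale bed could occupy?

The conglomerate, the mudstone, and the sandstone layer must all come before the shale bed — 3 forced predecessors.
Nothing else is forced ahead of the shale bed, so its earliest slot is position 3 + 1 = 4.

4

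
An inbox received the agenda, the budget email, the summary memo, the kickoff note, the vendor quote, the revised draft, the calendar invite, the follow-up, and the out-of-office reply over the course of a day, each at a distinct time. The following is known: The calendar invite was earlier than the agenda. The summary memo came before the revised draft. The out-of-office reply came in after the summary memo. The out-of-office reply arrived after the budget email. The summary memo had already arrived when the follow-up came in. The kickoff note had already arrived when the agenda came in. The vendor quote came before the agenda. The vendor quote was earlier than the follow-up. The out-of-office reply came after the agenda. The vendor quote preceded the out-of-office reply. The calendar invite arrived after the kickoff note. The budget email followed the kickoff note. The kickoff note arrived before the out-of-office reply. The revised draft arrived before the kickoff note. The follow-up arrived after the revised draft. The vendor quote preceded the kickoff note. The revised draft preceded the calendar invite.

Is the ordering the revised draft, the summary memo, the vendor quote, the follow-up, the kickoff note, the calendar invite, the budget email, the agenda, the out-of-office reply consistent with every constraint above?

no

The constraints require the summary memo before the revised draft, but in the proposed sequence the revised draft appears ahead of the summary memo. That one violation is enough.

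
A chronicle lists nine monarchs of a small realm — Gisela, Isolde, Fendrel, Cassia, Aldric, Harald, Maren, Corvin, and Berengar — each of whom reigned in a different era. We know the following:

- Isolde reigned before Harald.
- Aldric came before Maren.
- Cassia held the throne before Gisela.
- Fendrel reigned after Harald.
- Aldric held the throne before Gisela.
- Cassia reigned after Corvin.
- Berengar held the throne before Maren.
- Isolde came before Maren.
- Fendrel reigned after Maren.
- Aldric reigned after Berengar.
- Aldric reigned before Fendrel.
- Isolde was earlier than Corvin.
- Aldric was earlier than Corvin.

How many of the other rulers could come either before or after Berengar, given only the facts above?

Forced after Berengar: Aldric, Cassia, Corvin, Fendrel, Gisela, and Maren.
That leaves Harald and Isolde with no forced order relative to Berengar — 2.

2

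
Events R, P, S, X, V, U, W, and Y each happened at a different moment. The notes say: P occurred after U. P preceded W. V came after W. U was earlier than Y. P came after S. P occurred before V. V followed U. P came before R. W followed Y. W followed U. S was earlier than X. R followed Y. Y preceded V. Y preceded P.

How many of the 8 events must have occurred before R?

Directly stated before R: P and Y.
S reaches R via S → P → R.
U reaches R via U → Y → R.
No chain forces X (or any of the others) ahead of R.
That's P, S, U, and Y — 4 in all.

4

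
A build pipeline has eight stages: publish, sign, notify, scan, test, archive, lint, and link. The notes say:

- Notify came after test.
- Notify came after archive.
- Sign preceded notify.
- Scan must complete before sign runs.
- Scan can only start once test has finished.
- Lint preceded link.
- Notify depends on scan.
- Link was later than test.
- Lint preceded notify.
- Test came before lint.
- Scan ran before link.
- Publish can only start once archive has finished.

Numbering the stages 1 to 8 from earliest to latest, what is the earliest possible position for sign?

3

Scan and test must both come before sign — 2 forced predecessors.
Nothing else is forced ahead of sign, so its earliest slot is position 2 + 1 = 3.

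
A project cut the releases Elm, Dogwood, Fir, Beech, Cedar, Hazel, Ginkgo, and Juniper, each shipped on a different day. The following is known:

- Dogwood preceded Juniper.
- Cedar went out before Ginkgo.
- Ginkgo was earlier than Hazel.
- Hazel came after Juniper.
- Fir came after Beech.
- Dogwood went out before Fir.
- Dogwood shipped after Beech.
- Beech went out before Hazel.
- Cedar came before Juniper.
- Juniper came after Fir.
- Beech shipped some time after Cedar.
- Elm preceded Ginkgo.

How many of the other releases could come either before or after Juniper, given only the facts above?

2

Forced before Juniper: Beech, Cedar, Dogwood, and Fir; forced after Juniper: Hazel.
That leaves Elm and Ginkgo with no forced order relative to Juniper — 2.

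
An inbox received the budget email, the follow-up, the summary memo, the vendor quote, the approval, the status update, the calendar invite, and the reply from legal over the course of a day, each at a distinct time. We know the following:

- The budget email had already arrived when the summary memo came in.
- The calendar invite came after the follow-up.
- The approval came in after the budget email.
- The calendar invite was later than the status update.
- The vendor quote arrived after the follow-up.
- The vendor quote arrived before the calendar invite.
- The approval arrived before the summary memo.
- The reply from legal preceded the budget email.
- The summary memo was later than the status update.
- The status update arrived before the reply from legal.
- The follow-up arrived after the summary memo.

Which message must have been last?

Every other message has a chain of constraints placing it before the calendar invite, so the calendar invite is last.

the calendar invite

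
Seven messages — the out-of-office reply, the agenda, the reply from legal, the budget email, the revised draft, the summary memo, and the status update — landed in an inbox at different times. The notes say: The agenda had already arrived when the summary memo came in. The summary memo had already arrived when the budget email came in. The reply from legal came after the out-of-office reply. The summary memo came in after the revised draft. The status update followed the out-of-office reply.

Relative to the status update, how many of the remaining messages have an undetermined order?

Forced before the status update: the out-of-office reply.
That leaves the agenda, the budget email, the reply from legal, the revised draft, and the summary memo with no forced order relative to the status update — 5.

5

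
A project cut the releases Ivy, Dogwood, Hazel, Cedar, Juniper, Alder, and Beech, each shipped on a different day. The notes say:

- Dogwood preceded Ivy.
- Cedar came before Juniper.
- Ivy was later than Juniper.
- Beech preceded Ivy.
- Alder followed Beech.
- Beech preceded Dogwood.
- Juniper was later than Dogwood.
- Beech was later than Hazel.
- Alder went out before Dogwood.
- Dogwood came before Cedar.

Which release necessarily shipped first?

Hazel has a chain of constraints placing it before every other release, so Hazel must be first.

Hazel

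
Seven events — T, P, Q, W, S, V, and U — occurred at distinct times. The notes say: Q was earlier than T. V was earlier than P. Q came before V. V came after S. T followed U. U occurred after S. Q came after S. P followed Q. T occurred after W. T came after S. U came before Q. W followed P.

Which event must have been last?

Every other event has a chain of constraints placing it before T, so T is last.

T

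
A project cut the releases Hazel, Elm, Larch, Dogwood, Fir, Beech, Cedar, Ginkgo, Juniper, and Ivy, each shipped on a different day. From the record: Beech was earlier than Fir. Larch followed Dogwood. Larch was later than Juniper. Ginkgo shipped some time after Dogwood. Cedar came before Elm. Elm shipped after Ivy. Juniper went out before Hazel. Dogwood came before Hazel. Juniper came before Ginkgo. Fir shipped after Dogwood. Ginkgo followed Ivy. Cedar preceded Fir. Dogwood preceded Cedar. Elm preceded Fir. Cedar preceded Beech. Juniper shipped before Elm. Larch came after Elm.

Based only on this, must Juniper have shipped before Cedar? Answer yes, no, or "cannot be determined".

cannot be determined

No chain of stated constraints runs from Juniper to Cedar, and none runs from Cedar to Juniper either.
So the relative order of Juniper and Cedar is not fixed by the given facts.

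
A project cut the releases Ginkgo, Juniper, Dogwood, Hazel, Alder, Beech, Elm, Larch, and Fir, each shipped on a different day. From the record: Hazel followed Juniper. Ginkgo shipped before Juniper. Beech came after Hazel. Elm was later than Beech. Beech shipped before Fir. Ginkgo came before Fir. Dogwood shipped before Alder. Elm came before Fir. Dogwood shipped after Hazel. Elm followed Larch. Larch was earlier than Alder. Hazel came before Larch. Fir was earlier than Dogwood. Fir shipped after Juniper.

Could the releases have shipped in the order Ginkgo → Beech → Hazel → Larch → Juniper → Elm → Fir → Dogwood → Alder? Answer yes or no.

no

The constraints require Juniper before Hazel, but in the proposed sequence Hazel appears ahead of Juniper. That one violation is enough.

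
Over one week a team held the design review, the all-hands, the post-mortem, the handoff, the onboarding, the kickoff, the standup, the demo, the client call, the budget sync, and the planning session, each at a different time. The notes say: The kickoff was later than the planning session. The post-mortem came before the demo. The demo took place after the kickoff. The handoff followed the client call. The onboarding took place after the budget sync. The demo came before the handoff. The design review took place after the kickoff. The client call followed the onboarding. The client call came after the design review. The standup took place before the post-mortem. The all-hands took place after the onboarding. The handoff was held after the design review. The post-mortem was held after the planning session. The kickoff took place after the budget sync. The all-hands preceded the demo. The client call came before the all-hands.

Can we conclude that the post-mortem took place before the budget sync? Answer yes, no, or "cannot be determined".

No chain of stated constraints runs from the post-mortem to the budget sync, and none runs from the budget sync to the post-mortem either.
So the relative order of the post-mortem and the budget sync is not fixed by the given facts.

cannot be determined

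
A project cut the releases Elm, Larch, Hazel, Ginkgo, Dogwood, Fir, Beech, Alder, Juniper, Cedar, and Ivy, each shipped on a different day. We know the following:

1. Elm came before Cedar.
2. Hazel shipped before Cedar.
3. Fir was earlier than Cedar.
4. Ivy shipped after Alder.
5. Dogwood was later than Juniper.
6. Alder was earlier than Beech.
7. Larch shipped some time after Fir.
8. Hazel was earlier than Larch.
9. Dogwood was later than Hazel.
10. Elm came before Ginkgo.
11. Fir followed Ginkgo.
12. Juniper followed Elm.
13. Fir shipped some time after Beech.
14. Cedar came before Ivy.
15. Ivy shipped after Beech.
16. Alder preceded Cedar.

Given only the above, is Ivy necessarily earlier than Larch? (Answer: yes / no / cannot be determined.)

cannot be determined

No chain of stated constraints runs from Ivy to Larch, and none runs from Larch to Ivy either.
So the relative order of Ivy and Larch is not fixed by the given facts.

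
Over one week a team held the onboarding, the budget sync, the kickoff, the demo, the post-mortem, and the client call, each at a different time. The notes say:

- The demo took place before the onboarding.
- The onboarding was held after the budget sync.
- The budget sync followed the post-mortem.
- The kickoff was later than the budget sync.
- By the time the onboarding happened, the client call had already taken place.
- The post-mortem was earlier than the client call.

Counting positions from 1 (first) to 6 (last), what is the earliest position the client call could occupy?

2

The post-mortem must come before the client call — 1 forced predecessor.
Nothing else is forced ahead of the client call, so its earliest slot is position 1 + 1 = 2.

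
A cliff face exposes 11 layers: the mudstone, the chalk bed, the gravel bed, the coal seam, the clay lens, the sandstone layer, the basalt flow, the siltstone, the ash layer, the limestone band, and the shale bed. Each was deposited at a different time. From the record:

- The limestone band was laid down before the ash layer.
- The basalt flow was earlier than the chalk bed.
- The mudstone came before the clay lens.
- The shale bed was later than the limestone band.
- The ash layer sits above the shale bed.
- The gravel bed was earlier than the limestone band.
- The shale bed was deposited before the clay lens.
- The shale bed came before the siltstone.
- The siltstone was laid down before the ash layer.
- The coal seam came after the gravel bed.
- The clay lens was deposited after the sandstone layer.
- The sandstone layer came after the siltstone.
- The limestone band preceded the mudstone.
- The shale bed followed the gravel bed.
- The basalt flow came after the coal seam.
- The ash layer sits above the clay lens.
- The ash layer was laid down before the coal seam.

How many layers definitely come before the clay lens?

6

Directly stated before the clay lens: the mudstone, the sandstone layer, and the shale bed.
The gravel bed reaches the clay lens via the gravel bed → the shale bed → the clay lens.
The limestone band reaches the clay lens via the limestone band → the shale bed → the clay lens.
The siltstone reaches the clay lens via the siltstone → the sandstone layer → the clay lens.
No chain forces the coal seam (or any of the others) ahead of the clay lens.
That's the gravel bed, the limestone band, the mudstone, the sandstone layer, the shale bed, and the siltstone — 6 in all.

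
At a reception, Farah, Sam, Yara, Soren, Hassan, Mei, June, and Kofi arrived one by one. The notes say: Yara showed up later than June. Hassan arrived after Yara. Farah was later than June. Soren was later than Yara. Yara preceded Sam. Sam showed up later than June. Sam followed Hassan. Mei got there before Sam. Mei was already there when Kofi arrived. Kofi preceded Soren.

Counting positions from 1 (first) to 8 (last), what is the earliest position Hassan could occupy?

June and Yara must both come before Hassan — 2 forced predecessors.
Nothing else is forced ahead of Hassan, so their earliest slot is position 2 + 1 = 3.

3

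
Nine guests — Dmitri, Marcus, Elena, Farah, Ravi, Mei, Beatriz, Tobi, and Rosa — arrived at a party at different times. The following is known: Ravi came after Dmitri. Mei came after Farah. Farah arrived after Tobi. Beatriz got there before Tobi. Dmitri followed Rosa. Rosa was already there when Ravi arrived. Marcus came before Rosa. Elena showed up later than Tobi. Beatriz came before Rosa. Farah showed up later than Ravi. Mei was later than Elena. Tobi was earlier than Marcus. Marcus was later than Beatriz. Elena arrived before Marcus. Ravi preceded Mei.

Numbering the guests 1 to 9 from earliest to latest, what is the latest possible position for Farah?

Farah must come before Mei — 1 guest forced after them.
Everything else can be placed before Farah in some valid order, so Farah can sit as late as position 9 − 1 = 8.

8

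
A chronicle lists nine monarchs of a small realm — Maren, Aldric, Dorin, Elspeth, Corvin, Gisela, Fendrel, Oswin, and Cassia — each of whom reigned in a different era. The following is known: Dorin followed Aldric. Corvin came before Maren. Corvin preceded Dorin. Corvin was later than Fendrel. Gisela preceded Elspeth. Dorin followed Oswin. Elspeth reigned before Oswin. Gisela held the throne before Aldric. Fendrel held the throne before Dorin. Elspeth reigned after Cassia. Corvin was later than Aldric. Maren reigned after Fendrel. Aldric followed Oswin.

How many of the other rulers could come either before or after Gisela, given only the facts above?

Forced after Gisela: Aldric, Corvin, Dorin, Elspeth, Maren, and Oswin.
That leaves Cassia and Fendrel with no forced order relative to Gisela — 2.

2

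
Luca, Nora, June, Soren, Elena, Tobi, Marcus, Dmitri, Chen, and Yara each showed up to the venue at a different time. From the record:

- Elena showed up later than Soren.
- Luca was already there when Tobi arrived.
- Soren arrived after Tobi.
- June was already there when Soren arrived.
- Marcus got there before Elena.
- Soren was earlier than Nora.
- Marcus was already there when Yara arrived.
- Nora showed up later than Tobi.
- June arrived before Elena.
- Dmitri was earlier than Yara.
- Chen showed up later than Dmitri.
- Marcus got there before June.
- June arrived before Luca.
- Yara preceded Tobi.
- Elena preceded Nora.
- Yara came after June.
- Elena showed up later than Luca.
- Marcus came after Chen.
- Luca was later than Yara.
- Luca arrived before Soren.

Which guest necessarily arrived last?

Nora

Every other guest has a chain of constraints placing them before Nora, so Nora is last.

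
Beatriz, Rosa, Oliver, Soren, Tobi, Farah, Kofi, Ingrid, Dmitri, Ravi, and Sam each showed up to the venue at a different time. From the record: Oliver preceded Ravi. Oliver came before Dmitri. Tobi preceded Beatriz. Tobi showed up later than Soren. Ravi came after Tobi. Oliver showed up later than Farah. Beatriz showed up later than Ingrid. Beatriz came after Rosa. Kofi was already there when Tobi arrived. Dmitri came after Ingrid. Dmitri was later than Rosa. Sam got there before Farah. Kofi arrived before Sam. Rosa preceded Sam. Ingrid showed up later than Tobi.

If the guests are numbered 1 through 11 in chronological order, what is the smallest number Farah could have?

4

Kofi, Rosa, and Sam must all come before Farah — 3 forced predecessors.
Nothing else is forced ahead of Farah, so their earliest slot is position 3 + 1 = 4.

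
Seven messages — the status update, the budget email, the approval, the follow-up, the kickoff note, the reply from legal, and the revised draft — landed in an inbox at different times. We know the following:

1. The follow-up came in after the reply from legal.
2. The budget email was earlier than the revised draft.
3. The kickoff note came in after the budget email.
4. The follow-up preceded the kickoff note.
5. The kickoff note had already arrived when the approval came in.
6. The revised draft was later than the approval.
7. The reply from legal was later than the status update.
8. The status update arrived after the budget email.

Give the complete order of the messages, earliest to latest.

The constraints fix every adjacent pair, so only one ordering works:
the budget email → the status update → the reply from legal → the follow-up → the kickoff note → the approval → the revised draft.

the budget email, the status update, the reply from legal, the follow-up, the kickoff note, the approval, the revised draft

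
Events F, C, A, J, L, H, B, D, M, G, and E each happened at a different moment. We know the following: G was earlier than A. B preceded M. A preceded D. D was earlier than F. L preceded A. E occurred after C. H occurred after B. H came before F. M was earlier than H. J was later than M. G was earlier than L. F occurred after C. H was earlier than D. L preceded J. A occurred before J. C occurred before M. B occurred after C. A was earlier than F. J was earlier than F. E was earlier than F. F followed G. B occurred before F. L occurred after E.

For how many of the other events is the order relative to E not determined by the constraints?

4

Forced before E: C; forced after E: A, D, F, J, and L.
That leaves B, G, H, and M with no forced order relative to E — 4.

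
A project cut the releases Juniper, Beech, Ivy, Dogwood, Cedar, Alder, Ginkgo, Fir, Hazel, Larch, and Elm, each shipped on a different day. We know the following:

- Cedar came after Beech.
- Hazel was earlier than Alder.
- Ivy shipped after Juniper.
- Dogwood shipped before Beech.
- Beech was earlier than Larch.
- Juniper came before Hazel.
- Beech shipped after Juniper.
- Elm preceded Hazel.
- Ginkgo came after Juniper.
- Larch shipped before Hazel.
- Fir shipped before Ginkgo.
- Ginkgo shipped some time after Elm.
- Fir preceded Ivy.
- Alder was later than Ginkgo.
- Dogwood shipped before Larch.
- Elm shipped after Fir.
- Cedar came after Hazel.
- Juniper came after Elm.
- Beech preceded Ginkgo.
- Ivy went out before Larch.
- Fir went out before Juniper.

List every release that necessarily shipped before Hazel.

Beech, Dogwood, Elm, Fir, Ivy, Juniper, Larch

Directly stated before Hazel: Elm, Juniper, and Larch.
Beech reaches Hazel via Beech → Larch → Hazel.
Dogwood reaches Hazel via Dogwood → Larch → Hazel.
Fir reaches Hazel via Fir → Elm → Hazel.
Likewise Ivy reaches Hazel by chaining the stated constraints.
No chain forces Ginkgo (or any of the others) ahead of Hazel.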